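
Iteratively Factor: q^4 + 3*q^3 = (q + 3)*(q^3) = q*(q + 3)*(q^2) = q^2*(q + 3)*(q)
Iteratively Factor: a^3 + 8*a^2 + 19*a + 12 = (a + 3)*(a^2 + 5*a + 4) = (a + 3)*(a + 4)*(a + 1)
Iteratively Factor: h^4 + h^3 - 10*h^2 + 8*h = (h - 2)*(h^3 + 3*h^2 - 4*h) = h*(h - 2)*(h^2 + 3*h - 4) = h*(h - 2)*(h - 1)*(h + 4)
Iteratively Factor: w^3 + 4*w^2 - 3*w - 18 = (w + 3)*(w^2 + w - 6) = (w + 3)^2*(w - 2)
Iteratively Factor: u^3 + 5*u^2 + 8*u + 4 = (u + 1)*(u^2 + 4*u + 4) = (u + 1)*(u + 2)*(u + 2)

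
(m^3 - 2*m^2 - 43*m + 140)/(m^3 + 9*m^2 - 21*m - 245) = (m - 4)/(m + 7)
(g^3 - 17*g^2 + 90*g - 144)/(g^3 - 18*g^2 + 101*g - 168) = (g - 6)/(g - 7)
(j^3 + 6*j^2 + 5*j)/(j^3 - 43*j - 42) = j*(j + 5)/(j^2 - j - 42)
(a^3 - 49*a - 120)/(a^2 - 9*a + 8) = (a^2 + 8*a + 15)/(a - 1)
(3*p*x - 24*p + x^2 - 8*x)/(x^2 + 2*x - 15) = (3*p*x - 24*p + x^2 - 8*x)/(x^2 + 2*x - 15)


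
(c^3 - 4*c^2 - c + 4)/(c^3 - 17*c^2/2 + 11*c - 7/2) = 2*(c^2 - 3*c - 4)/(2*c^2 - 15*c + 7)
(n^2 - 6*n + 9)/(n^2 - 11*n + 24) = (n - 3)/(n - 8)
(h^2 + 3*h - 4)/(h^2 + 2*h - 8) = (h - 1)/(h - 2)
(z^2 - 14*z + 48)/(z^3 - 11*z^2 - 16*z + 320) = (z - 6)/(z^2 - 3*z - 40)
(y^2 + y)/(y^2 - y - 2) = y/(y - 2)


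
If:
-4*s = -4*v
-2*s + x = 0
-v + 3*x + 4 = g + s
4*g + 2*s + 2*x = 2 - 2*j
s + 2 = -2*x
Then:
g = 12/5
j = -13/5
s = -2/5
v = -2/5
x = -4/5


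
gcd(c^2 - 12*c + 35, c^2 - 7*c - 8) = 1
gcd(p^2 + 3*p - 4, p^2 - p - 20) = p + 4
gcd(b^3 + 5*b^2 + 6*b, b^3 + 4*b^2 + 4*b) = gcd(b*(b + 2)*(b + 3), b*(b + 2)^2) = b^2 + 2*b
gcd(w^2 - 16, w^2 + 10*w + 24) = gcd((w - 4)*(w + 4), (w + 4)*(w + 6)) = w + 4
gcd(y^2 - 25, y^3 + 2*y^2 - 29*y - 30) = y - 5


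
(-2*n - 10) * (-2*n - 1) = 4*n^2 + 22*n + 10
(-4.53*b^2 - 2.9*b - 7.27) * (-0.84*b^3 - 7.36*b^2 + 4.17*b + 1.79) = 3.8052*b^5 + 35.7768*b^4 + 8.5607*b^3 + 33.3055*b^2 - 35.5069*b - 13.0133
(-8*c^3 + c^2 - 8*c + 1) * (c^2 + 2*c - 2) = -8*c^5 - 15*c^4 + 10*c^3 - 17*c^2 + 18*c - 2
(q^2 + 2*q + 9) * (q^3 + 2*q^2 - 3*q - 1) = q^5 + 4*q^4 + 10*q^3 + 11*q^2 - 29*q - 9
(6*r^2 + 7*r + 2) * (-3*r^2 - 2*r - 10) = -18*r^4 - 33*r^3 - 80*r^2 - 74*r - 20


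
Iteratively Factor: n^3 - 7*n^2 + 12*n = (n - 4)*(n^2 - 3*n) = (n - 4)*(n - 3)*(n)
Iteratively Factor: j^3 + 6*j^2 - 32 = (j + 4)*(j^2 + 2*j - 8) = (j - 2)*(j + 4)*(j + 4)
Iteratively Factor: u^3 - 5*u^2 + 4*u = (u)*(u^2 - 5*u + 4) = u*(u - 4)*(u - 1)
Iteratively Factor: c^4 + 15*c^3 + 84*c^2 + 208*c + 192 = (c + 4)*(c^3 + 11*c^2 + 40*c + 48) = (c + 3)*(c + 4)*(c^2 + 8*c + 16) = (c + 3)*(c + 4)^2*(c + 4)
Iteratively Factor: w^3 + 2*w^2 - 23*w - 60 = (w - 5)*(w^2 + 7*w + 12) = (w - 5)*(w + 3)*(w + 4)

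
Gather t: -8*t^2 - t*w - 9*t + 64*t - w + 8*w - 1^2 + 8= -8*t^2 + t*(55 - w) + 7*w + 7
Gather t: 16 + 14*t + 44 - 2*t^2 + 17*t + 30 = -2*t^2 + 31*t + 90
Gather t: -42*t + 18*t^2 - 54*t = 18*t^2 - 96*t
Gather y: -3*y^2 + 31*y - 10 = -3*y^2 + 31*y - 10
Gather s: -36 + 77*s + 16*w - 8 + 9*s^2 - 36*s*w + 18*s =9*s^2 + s*(95 - 36*w) + 16*w - 44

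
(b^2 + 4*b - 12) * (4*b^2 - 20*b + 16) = 4*b^4 - 4*b^3 - 112*b^2 + 304*b - 192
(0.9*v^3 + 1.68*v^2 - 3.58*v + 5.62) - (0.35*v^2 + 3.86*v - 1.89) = 0.9*v^3 + 1.33*v^2 - 7.44*v + 7.51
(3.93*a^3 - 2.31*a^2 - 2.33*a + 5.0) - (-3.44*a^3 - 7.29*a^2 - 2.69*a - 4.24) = 7.37*a^3 + 4.98*a^2 + 0.36*a + 9.24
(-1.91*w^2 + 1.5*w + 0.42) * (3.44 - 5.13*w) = 9.7983*w^3 - 14.2654*w^2 + 3.0054*w + 1.4448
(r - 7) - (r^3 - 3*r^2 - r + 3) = -r^3 + 3*r^2 + 2*r - 10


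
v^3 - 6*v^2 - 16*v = v*(v - 8)*(v + 2)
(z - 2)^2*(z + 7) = z^3 + 3*z^2 - 24*z + 28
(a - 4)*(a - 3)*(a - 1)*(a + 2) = a^4 - 6*a^3 + 3*a^2 + 26*a - 24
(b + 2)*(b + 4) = b^2 + 6*b + 8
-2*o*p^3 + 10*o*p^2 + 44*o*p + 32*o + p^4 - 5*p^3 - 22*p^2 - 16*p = (-2*o + p)*(p - 8)*(p + 1)*(p + 2)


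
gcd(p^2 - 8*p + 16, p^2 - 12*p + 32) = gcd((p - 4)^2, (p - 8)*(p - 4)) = p - 4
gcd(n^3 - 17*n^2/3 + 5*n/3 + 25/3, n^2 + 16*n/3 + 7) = 1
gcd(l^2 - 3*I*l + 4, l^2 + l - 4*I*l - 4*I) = l - 4*I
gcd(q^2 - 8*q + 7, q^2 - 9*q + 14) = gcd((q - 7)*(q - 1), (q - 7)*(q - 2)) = q - 7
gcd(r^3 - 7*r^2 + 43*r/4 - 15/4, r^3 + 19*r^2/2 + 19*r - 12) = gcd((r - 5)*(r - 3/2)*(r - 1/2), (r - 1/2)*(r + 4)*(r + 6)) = r - 1/2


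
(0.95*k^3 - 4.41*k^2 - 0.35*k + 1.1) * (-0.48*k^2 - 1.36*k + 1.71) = -0.456*k^5 + 0.8248*k^4 + 7.7901*k^3 - 7.5931*k^2 - 2.0945*k + 1.881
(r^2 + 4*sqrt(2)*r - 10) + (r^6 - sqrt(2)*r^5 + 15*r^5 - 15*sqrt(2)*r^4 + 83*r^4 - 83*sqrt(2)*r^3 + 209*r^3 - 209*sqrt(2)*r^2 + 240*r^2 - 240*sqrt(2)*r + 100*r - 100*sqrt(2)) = r^6 - sqrt(2)*r^5 + 15*r^5 - 15*sqrt(2)*r^4 + 83*r^4 - 83*sqrt(2)*r^3 + 209*r^3 - 209*sqrt(2)*r^2 + 241*r^2 - 236*sqrt(2)*r + 100*r - 100*sqrt(2) - 10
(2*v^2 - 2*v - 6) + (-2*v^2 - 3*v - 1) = -5*v - 7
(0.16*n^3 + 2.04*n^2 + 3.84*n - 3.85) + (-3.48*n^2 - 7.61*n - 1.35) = 0.16*n^3 - 1.44*n^2 - 3.77*n - 5.2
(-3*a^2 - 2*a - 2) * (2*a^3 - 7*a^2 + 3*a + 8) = -6*a^5 + 17*a^4 + a^3 - 16*a^2 - 22*a - 16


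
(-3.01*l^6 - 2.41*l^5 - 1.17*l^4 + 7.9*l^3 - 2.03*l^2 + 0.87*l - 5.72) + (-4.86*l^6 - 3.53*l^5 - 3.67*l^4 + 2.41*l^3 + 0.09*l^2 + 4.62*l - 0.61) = -7.87*l^6 - 5.94*l^5 - 4.84*l^4 + 10.31*l^3 - 1.94*l^2 + 5.49*l - 6.33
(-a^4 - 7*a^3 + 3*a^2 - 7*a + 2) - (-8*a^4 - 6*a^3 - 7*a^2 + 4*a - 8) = 7*a^4 - a^3 + 10*a^2 - 11*a + 10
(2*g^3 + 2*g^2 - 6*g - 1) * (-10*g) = -20*g^4 - 20*g^3 + 60*g^2 + 10*g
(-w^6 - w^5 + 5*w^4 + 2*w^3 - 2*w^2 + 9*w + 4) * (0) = 0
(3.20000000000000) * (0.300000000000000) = 0.960000000000000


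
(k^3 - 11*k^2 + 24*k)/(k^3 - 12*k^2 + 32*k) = (k - 3)/(k - 4)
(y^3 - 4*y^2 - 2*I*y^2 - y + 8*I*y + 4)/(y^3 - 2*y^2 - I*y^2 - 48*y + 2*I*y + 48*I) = (y^2 - y*(4 + I) + 4*I)/(y^2 - 2*y - 48)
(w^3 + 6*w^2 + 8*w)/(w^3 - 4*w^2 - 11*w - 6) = w*(w^2 + 6*w + 8)/(w^3 - 4*w^2 - 11*w - 6)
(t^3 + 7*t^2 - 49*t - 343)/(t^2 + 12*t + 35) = (t^2 - 49)/(t + 5)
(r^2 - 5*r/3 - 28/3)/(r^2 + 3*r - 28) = (r + 7/3)/(r + 7)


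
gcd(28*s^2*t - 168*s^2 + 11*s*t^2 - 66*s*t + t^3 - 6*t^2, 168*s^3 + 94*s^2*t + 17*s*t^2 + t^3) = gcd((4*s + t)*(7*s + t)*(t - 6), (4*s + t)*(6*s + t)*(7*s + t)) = 28*s^2 + 11*s*t + t^2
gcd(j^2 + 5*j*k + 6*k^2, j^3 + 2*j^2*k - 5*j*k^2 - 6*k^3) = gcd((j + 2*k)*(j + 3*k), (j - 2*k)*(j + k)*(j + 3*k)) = j + 3*k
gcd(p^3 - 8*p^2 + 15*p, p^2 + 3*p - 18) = p - 3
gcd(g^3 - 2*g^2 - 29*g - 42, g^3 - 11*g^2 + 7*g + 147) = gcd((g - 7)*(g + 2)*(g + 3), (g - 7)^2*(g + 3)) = g^2 - 4*g - 21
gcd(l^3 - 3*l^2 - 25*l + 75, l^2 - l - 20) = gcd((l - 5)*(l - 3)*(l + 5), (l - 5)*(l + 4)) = l - 5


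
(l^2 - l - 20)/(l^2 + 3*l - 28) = (l^2 - l - 20)/(l^2 + 3*l - 28)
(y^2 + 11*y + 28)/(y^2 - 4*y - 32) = (y + 7)/(y - 8)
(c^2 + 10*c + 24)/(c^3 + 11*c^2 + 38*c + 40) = (c + 6)/(c^2 + 7*c + 10)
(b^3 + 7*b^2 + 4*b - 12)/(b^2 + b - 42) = (b^3 + 7*b^2 + 4*b - 12)/(b^2 + b - 42)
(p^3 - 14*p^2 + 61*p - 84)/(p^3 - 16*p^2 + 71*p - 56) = (p^2 - 7*p + 12)/(p^2 - 9*p + 8)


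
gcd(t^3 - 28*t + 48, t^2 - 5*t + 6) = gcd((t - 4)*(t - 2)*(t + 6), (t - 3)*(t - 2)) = t - 2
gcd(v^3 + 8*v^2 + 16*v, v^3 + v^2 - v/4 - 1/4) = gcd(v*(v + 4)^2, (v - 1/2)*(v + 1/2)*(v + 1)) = 1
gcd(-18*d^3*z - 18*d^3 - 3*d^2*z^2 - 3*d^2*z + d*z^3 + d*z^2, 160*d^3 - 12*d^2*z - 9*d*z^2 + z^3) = 1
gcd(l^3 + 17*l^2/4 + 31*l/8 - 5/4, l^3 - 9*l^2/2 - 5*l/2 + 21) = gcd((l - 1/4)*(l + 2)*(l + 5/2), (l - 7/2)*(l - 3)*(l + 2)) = l + 2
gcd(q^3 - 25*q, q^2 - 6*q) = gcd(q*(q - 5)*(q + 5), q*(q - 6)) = q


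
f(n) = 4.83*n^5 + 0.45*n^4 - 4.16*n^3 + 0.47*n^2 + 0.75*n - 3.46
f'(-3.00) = 1793.16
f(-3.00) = -1026.40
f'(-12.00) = 495856.35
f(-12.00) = -1185283.66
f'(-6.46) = 41046.48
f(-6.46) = -52422.29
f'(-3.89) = 5232.17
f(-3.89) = -3953.60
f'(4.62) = 10918.55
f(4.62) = 9970.99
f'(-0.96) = 7.27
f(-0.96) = -3.62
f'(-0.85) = 2.44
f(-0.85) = -3.11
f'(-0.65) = -1.32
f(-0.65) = -3.09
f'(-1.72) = 164.42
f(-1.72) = -50.96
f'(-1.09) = 16.66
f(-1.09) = -5.13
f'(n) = 24.15*n^4 + 1.8*n^3 - 12.48*n^2 + 0.94*n + 0.75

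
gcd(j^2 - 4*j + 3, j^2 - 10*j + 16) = 1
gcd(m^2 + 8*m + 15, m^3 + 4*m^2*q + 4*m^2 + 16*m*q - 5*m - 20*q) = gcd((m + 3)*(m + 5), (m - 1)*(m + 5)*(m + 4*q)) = m + 5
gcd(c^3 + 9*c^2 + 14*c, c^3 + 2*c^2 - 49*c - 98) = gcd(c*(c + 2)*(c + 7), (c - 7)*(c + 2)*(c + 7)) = c^2 + 9*c + 14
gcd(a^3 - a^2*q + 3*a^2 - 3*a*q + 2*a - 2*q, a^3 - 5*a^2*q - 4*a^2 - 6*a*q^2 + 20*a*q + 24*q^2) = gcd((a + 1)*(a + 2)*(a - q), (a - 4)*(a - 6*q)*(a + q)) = 1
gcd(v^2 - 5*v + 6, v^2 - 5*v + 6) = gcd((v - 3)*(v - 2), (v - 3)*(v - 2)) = v^2 - 5*v + 6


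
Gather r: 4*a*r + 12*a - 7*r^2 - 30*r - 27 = 12*a - 7*r^2 + r*(4*a - 30) - 27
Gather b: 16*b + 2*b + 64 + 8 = 18*b + 72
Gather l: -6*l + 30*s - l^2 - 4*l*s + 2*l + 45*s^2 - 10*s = -l^2 + l*(-4*s - 4) + 45*s^2 + 20*s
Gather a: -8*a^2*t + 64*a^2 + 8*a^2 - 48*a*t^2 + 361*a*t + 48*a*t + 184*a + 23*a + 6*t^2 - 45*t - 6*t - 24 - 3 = a^2*(72 - 8*t) + a*(-48*t^2 + 409*t + 207) + 6*t^2 - 51*t - 27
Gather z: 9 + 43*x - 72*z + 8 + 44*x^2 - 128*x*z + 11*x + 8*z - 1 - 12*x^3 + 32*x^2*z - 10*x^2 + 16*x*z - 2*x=-12*x^3 + 34*x^2 + 52*x + z*(32*x^2 - 112*x - 64) + 16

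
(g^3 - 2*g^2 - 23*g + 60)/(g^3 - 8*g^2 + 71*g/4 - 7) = 4*(g^2 + 2*g - 15)/(4*g^2 - 16*g + 7)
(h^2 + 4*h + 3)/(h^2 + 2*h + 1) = (h + 3)/(h + 1)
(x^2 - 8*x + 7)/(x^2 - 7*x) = (x - 1)/x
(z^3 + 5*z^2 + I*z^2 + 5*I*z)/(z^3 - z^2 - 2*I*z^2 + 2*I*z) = (z^2 + 5*z + I*z + 5*I)/(z^2 - z - 2*I*z + 2*I)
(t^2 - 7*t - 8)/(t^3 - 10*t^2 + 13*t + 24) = 1/(t - 3)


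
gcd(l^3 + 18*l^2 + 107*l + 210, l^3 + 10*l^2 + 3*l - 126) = l^2 + 13*l + 42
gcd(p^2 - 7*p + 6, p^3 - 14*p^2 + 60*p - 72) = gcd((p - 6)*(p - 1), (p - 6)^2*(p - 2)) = p - 6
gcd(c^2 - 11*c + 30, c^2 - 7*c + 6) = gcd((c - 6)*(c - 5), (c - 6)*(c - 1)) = c - 6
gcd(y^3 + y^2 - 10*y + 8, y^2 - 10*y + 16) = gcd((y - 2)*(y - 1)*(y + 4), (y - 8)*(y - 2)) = y - 2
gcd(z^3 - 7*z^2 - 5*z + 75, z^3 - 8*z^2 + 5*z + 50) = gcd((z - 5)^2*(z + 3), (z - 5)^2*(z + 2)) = z^2 - 10*z + 25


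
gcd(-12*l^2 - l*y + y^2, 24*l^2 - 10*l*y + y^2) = -4*l + y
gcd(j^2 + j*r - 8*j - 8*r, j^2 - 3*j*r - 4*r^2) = j + r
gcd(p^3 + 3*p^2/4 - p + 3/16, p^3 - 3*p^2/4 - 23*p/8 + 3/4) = p^2 + 5*p/4 - 3/8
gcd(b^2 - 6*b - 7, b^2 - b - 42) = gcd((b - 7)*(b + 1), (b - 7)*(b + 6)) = b - 7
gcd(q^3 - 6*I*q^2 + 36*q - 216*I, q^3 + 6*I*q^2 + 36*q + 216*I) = q^2 + 36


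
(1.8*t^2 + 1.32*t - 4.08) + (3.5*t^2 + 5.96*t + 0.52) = 5.3*t^2 + 7.28*t - 3.56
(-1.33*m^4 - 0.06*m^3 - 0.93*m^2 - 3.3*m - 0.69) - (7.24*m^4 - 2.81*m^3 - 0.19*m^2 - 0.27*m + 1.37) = -8.57*m^4 + 2.75*m^3 - 0.74*m^2 - 3.03*m - 2.06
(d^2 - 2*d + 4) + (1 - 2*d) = d^2 - 4*d + 5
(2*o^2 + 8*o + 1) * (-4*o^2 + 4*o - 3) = -8*o^4 - 24*o^3 + 22*o^2 - 20*o - 3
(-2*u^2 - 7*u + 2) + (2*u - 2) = -2*u^2 - 5*u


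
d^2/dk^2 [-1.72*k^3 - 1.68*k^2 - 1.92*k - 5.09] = -10.32*k - 3.36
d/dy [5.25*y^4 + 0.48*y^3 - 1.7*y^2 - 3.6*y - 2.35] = 21.0*y^3 + 1.44*y^2 - 3.4*y - 3.6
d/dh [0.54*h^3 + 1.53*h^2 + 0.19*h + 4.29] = 1.62*h^2 + 3.06*h + 0.19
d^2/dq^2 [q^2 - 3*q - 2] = 2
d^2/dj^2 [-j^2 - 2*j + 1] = -2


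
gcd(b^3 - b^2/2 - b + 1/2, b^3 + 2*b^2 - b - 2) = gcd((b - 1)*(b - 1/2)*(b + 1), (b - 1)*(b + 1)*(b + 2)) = b^2 - 1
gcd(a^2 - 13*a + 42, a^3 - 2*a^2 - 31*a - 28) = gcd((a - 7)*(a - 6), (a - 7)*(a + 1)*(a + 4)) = a - 7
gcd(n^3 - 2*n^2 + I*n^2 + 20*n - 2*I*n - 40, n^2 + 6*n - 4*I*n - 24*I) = n - 4*I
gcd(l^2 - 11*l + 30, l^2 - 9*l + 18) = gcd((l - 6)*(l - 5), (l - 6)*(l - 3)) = l - 6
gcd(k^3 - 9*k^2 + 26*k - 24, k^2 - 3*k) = k - 3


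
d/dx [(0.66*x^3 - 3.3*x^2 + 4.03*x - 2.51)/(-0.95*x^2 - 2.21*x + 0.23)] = (-0.627*x^4 - 2.9172*x^3 + 11.5769*x^2 - 6.287*x - 4.6202)/(0.9025*x^4 + 4.199*x^3 + 4.4471*x^2 - 1.0166*x + 0.0529)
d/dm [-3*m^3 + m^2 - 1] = m*(2 - 9*m)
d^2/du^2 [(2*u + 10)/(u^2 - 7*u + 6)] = 4*((2 - 3*u)*(u^2 - 7*u + 6) + (u + 5)*(2*u - 7)^2)/(u^2 - 7*u + 6)^3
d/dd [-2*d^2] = -4*d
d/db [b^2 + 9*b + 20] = 2*b + 9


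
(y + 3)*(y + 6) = y^2 + 9*y + 18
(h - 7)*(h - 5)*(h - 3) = h^3 - 15*h^2 + 71*h - 105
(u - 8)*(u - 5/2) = u^2 - 21*u/2 + 20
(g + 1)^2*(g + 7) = g^3 + 9*g^2 + 15*g + 7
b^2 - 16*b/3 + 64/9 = (b - 8/3)^2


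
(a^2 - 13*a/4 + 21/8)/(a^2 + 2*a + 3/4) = (8*a^2 - 26*a + 21)/(2*(4*a^2 + 8*a + 3))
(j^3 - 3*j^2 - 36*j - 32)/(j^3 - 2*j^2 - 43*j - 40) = (j + 4)/(j + 5)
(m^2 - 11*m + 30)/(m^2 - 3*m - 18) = (m - 5)/(m + 3)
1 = 1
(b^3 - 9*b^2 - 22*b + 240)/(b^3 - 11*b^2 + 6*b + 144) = (b + 5)/(b + 3)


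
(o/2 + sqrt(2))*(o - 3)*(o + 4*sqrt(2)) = o^3/2 - 3*o^2/2 + 3*sqrt(2)*o^2 - 9*sqrt(2)*o + 8*o - 24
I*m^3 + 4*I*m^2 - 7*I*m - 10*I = (m - 2)*(m + 5)*(I*m + I)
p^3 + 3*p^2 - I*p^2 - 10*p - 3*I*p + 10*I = (p - 2)*(p + 5)*(p - I)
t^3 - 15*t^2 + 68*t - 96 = (t - 8)*(t - 4)*(t - 3)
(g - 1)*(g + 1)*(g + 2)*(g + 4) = g^4 + 6*g^3 + 7*g^2 - 6*g - 8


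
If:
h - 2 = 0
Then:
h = 2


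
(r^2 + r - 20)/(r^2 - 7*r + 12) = (r + 5)/(r - 3)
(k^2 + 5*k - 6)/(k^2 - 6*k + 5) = (k + 6)/(k - 5)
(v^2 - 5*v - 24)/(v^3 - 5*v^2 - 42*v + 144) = (v + 3)/(v^2 + 3*v - 18)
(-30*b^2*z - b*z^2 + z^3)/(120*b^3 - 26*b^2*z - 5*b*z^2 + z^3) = z/(-4*b + z)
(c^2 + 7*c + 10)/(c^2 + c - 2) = (c + 5)/(c - 1)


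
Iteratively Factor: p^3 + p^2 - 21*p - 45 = (p - 5)*(p^2 + 6*p + 9) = (p - 5)*(p + 3)*(p + 3)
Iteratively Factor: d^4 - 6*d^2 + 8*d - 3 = (d + 3)*(d^3 - 3*d^2 + 3*d - 1) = (d - 1)*(d + 3)*(d^2 - 2*d + 1) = (d - 1)^2*(d + 3)*(d - 1)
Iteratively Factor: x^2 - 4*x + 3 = (x - 3)*(x - 1)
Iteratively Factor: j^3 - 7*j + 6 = (j - 1)*(j^2 + j - 6) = (j - 2)*(j - 1)*(j + 3)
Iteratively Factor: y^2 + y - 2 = (y - 1)*(y + 2)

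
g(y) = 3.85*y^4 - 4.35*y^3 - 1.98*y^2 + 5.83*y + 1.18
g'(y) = 15.4*y^3 - 13.05*y^2 - 3.96*y + 5.83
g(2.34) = 63.68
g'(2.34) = 122.43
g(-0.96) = 0.88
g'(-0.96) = -16.02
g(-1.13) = 4.62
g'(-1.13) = -28.58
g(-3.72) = 913.31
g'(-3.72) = -952.80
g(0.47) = 3.22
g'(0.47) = 2.68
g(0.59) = 3.50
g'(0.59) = 2.11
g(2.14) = 42.70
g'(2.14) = 88.52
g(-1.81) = 51.26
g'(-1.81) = -121.07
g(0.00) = 1.18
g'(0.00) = 5.83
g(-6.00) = 5824.12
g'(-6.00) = -3766.61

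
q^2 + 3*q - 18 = (q - 3)*(q + 6)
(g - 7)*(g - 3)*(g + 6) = g^3 - 4*g^2 - 39*g + 126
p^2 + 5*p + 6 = (p + 2)*(p + 3)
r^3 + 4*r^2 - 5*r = r*(r - 1)*(r + 5)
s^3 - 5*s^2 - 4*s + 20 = (s - 5)*(s - 2)*(s + 2)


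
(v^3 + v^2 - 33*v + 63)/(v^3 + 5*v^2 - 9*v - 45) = (v^2 + 4*v - 21)/(v^2 + 8*v + 15)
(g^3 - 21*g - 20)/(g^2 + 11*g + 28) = (g^2 - 4*g - 5)/(g + 7)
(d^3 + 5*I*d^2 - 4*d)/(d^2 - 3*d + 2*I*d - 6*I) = d*(d^2 + 5*I*d - 4)/(d^2 + d*(-3 + 2*I) - 6*I)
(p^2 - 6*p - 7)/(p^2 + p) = (p - 7)/p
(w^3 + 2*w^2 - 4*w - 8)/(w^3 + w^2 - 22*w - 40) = (w^2 - 4)/(w^2 - w - 20)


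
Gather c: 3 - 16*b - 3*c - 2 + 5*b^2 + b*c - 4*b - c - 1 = 5*b^2 - 20*b + c*(b - 4)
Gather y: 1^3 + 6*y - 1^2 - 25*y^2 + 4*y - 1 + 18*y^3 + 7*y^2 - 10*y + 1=18*y^3 - 18*y^2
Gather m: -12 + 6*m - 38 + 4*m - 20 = 10*m - 70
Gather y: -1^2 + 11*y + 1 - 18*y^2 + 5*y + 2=-18*y^2 + 16*y + 2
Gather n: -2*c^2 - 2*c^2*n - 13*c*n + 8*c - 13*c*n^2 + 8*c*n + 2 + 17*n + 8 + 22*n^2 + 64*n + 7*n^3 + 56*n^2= -2*c^2 + 8*c + 7*n^3 + n^2*(78 - 13*c) + n*(-2*c^2 - 5*c + 81) + 10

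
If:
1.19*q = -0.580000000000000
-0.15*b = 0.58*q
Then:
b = 1.88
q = -0.49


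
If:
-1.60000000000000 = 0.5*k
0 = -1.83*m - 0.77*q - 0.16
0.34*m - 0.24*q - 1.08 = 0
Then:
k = -3.20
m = 1.13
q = -2.90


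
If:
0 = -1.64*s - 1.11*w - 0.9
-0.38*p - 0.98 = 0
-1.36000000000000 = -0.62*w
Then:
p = -2.58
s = -2.03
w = 2.19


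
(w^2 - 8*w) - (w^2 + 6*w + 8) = -14*w - 8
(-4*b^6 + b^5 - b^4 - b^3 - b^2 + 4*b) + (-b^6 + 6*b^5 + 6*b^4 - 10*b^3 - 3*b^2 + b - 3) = -5*b^6 + 7*b^5 + 5*b^4 - 11*b^3 - 4*b^2 + 5*b - 3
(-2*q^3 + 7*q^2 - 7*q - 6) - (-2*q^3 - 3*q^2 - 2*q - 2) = 10*q^2 - 5*q - 4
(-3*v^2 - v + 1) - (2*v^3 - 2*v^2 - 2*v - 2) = -2*v^3 - v^2 + v + 3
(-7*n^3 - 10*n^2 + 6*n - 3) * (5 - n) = 7*n^4 - 25*n^3 - 56*n^2 + 33*n - 15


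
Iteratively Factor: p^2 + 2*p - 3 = (p + 3)*(p - 1)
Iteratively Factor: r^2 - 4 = (r - 2)*(r + 2)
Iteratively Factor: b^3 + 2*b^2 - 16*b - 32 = (b + 4)*(b^2 - 2*b - 8) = (b + 2)*(b + 4)*(b - 4)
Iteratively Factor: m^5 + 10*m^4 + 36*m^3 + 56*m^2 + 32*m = (m + 4)*(m^4 + 6*m^3 + 12*m^2 + 8*m) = m*(m + 4)*(m^3 + 6*m^2 + 12*m + 8) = m*(m + 2)*(m + 4)*(m^2 + 4*m + 4) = m*(m + 2)^2*(m + 4)*(m + 2)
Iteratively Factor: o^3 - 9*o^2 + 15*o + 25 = (o - 5)*(o^2 - 4*o - 5) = (o - 5)^2*(o + 1)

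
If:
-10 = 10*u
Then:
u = -1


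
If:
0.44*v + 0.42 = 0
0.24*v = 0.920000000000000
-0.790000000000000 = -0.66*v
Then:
No Solution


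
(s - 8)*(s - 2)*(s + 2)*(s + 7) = s^4 - s^3 - 60*s^2 + 4*s + 224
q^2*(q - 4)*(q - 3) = q^4 - 7*q^3 + 12*q^2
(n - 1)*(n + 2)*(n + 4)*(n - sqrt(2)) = n^4 - sqrt(2)*n^3 + 5*n^3 - 5*sqrt(2)*n^2 + 2*n^2 - 8*n - 2*sqrt(2)*n + 8*sqrt(2)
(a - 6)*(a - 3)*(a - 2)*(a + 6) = a^4 - 5*a^3 - 30*a^2 + 180*a - 216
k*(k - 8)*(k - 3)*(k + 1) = k^4 - 10*k^3 + 13*k^2 + 24*k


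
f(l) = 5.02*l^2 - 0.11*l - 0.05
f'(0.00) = -0.11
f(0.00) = -0.05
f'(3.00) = 30.01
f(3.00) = 44.80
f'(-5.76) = -57.94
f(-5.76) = 167.14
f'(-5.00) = -50.31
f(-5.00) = 126.00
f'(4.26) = 42.66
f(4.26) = 90.58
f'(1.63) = 16.26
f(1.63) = 13.11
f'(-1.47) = -14.87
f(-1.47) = 10.96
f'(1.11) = 11.03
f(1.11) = 6.01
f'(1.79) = 17.86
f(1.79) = 15.84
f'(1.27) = 12.64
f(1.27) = 7.91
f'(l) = 10.04*l - 0.11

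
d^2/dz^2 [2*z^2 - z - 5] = 4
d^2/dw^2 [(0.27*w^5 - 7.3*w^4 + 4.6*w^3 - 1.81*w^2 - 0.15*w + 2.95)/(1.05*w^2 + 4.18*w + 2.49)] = (1.78605*w^7 + 2.86398000000001*w^6 - 122.921154*w^5 - 795.4998*w^4 - 1029.94711*w^3 - 207.95472*w^2 + 251.16111*w + 68.339708)/(1.157625*w^6 + 13.82535*w^5 + 63.273735*w^4 + 138.606292*w^3 + 150.049143*w^2 + 77.749254*w + 15.438249)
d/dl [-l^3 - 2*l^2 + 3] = l*(-3*l - 4)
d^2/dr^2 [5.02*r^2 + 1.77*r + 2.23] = 10.0400000000000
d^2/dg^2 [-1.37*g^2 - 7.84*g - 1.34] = -2.74000000000000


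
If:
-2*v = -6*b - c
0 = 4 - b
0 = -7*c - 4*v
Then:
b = 4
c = -16/3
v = 28/3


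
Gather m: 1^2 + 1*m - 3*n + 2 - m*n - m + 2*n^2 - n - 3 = -m*n + 2*n^2 - 4*n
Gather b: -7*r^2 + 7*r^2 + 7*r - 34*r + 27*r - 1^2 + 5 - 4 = 0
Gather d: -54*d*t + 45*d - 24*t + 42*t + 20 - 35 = d*(45 - 54*t) + 18*t - 15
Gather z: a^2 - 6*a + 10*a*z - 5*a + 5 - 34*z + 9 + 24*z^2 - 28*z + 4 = a^2 - 11*a + 24*z^2 + z*(10*a - 62) + 18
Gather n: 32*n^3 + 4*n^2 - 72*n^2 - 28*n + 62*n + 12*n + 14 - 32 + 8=32*n^3 - 68*n^2 + 46*n - 10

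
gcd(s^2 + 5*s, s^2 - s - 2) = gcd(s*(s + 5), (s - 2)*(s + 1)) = 1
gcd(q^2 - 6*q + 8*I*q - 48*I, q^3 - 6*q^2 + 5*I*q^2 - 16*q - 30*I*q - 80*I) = 1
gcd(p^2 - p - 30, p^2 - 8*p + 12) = p - 6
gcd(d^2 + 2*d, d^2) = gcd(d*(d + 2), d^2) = d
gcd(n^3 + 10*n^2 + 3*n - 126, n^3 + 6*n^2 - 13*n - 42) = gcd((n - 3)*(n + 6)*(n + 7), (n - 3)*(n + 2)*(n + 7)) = n^2 + 4*n - 21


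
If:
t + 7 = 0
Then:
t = -7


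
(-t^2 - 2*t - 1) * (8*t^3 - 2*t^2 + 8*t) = -8*t^5 - 14*t^4 - 12*t^3 - 14*t^2 - 8*t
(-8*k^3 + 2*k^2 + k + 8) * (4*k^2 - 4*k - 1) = -32*k^5 + 40*k^4 + 4*k^3 + 26*k^2 - 33*k - 8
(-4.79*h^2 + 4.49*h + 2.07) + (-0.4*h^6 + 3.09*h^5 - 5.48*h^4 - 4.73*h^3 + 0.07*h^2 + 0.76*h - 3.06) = -0.4*h^6 + 3.09*h^5 - 5.48*h^4 - 4.73*h^3 - 4.72*h^2 + 5.25*h - 0.99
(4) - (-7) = 11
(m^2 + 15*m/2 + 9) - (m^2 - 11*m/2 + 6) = 13*m + 3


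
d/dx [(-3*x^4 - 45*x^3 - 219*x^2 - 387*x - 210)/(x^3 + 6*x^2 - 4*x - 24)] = 3*(-x^4 - 8*x^3 + 31*x^2 + 382*x + 704)/(x^4 + 8*x^3 - 8*x^2 - 96*x + 144)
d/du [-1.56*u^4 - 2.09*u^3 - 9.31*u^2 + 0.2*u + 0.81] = -6.24*u^3 - 6.27*u^2 - 18.62*u + 0.2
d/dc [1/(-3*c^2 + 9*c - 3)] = (2*c - 3)/(3*(c^2 - 3*c + 1)^2)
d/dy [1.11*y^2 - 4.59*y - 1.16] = 2.22*y - 4.59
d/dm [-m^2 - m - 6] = -2*m - 1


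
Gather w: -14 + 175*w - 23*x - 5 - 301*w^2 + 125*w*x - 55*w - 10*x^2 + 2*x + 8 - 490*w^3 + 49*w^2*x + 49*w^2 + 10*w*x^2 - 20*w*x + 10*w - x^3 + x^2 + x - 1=-490*w^3 + w^2*(49*x - 252) + w*(10*x^2 + 105*x + 130) - x^3 - 9*x^2 - 20*x - 12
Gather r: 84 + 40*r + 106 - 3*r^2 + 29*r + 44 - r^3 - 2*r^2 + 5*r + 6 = -r^3 - 5*r^2 + 74*r + 240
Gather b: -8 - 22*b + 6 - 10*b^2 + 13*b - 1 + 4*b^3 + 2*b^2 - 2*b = 4*b^3 - 8*b^2 - 11*b - 3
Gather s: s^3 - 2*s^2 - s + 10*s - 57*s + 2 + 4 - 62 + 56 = s^3 - 2*s^2 - 48*s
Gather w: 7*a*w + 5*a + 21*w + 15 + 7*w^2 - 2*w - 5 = 5*a + 7*w^2 + w*(7*a + 19) + 10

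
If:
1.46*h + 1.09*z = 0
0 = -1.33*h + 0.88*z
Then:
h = 0.00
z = 0.00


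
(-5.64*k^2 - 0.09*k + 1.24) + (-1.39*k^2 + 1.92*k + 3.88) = -7.03*k^2 + 1.83*k + 5.12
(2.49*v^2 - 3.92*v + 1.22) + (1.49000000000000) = 2.49*v^2 - 3.92*v + 2.71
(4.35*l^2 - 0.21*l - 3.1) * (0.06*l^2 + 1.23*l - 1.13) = 0.261*l^4 + 5.3379*l^3 - 5.3598*l^2 - 3.5757*l + 3.503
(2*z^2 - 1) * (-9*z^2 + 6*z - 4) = -18*z^4 + 12*z^3 + z^2 - 6*z + 4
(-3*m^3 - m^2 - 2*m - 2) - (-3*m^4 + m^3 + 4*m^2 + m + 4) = 3*m^4 - 4*m^3 - 5*m^2 - 3*m - 6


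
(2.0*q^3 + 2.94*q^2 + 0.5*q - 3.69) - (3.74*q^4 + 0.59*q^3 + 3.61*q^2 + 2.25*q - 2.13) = -3.74*q^4 + 1.41*q^3 - 0.67*q^2 - 1.75*q - 1.56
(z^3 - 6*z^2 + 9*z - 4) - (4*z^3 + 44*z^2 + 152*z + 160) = -3*z^3 - 50*z^2 - 143*z - 164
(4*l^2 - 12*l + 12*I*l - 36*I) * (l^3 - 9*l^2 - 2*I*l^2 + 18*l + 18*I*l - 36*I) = 4*l^5 - 48*l^4 + 4*I*l^4 + 204*l^3 - 48*I*l^3 - 504*l^2 + 180*I*l^2 + 1080*l - 216*I*l - 1296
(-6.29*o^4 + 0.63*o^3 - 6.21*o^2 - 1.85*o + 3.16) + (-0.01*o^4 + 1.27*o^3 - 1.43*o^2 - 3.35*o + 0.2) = -6.3*o^4 + 1.9*o^3 - 7.64*o^2 - 5.2*o + 3.36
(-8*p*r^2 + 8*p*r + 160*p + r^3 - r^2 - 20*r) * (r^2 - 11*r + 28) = -8*p*r^4 + 96*p*r^3 - 152*p*r^2 - 1536*p*r + 4480*p + r^5 - 12*r^4 + 19*r^3 + 192*r^2 - 560*r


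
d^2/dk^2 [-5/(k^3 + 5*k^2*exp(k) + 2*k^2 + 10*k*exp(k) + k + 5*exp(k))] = 5*((5*k^2*exp(k) + 30*k*exp(k) + 6*k + 35*exp(k) + 4)*(k^3 + 5*k^2*exp(k) + 2*k^2 + 10*k*exp(k) + k + 5*exp(k)) - 2*(5*k^2*exp(k) + 3*k^2 + 20*k*exp(k) + 4*k + 15*exp(k) + 1)^2)/(k^3 + 5*k^2*exp(k) + 2*k^2 + 10*k*exp(k) + k + 5*exp(k))^3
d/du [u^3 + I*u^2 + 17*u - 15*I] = 3*u^2 + 2*I*u + 17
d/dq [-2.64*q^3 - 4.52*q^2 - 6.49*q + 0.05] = -7.92*q^2 - 9.04*q - 6.49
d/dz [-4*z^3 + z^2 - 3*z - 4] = -12*z^2 + 2*z - 3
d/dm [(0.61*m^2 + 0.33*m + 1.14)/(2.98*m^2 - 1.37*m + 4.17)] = (-1.8191*m^2 - 1.707*m + 2.9379)/(8.8804*m^4 - 8.1652*m^3 + 26.7301*m^2 - 11.4258*m + 17.3889)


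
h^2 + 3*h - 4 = (h - 1)*(h + 4)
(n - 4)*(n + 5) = n^2 + n - 20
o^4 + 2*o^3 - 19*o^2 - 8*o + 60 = (o - 3)*(o - 2)*(o + 2)*(o + 5)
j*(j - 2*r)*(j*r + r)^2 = j^4*r^2 - 2*j^3*r^3 + 2*j^3*r^2 - 4*j^2*r^3 + j^2*r^2 - 2*j*r^3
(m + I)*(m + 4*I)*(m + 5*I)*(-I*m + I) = -I*m^4 + 10*m^3 + I*m^3 - 10*m^2 + 29*I*m^2 - 20*m - 29*I*m + 20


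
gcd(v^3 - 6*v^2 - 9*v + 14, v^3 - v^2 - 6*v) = v + 2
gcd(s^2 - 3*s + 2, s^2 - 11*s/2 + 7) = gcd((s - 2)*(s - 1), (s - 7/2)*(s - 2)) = s - 2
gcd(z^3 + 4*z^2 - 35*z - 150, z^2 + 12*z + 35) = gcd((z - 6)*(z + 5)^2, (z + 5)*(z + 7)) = z + 5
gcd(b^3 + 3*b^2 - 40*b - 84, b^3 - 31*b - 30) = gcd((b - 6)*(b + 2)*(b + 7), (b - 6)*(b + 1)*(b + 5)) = b - 6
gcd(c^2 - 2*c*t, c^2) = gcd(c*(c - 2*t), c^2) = c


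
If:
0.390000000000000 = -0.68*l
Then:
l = -0.57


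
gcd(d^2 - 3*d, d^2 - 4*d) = d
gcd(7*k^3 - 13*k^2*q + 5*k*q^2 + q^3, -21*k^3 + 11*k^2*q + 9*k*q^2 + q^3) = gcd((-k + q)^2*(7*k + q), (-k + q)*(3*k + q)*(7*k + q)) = -7*k^2 + 6*k*q + q^2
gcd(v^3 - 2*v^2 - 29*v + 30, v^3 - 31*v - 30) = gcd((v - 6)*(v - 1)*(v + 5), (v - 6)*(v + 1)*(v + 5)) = v^2 - v - 30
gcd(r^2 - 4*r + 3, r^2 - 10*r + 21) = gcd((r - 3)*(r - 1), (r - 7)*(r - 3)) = r - 3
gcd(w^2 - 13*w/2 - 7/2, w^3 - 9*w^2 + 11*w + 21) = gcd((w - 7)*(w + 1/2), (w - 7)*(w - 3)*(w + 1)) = w - 7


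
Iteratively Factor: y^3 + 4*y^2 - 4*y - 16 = (y + 4)*(y^2 - 4) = (y - 2)*(y + 4)*(y + 2)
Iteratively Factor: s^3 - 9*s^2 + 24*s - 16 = (s - 1)*(s^2 - 8*s + 16) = (s - 4)*(s - 1)*(s - 4)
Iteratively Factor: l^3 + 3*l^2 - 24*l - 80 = (l + 4)*(l^2 - l - 20) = (l + 4)^2*(l - 5)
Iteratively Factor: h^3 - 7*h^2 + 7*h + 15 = (h - 3)*(h^2 - 4*h - 5) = (h - 5)*(h - 3)*(h + 1)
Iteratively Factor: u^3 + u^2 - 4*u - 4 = (u + 1)*(u^2 - 4) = (u - 2)*(u + 1)*(u + 2)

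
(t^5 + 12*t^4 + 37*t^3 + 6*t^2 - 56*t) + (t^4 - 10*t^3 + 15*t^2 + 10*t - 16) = t^5 + 13*t^4 + 27*t^3 + 21*t^2 - 46*t - 16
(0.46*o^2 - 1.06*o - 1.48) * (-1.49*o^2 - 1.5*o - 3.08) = -0.6854*o^4 + 0.8894*o^3 + 2.3784*o^2 + 5.4848*o + 4.5584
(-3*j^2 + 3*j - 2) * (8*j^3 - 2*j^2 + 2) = -24*j^5 + 30*j^4 - 22*j^3 - 2*j^2 + 6*j - 4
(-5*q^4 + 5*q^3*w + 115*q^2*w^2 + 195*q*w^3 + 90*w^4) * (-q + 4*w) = 5*q^5 - 25*q^4*w - 95*q^3*w^2 + 265*q^2*w^3 + 690*q*w^4 + 360*w^5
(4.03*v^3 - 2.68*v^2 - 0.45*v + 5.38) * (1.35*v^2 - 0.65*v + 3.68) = 5.4405*v^5 - 6.2375*v^4 + 15.9649*v^3 - 2.3069*v^2 - 5.153*v + 19.7984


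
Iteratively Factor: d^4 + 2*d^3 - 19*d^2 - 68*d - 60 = (d + 3)*(d^3 - d^2 - 16*d - 20) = (d + 2)*(d + 3)*(d^2 - 3*d - 10) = (d - 5)*(d + 2)*(d + 3)*(d + 2)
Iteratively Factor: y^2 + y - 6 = (y + 3)*(y - 2)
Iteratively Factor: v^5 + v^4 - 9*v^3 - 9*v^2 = (v + 1)*(v^4 - 9*v^2) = (v + 1)*(v + 3)*(v^3 - 3*v^2) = v*(v + 1)*(v + 3)*(v^2 - 3*v) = v^2*(v + 1)*(v + 3)*(v - 3)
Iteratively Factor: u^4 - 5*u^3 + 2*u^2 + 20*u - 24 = (u + 2)*(u^3 - 7*u^2 + 16*u - 12) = (u - 3)*(u + 2)*(u^2 - 4*u + 4) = (u - 3)*(u - 2)*(u + 2)*(u - 2)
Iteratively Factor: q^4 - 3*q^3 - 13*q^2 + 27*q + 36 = (q - 3)*(q^3 - 13*q - 12) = (q - 3)*(q + 3)*(q^2 - 3*q - 4) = (q - 4)*(q - 3)*(q + 3)*(q + 1)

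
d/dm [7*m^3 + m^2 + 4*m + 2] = 21*m^2 + 2*m + 4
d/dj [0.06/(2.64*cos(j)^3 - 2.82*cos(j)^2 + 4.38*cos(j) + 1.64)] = (0.4752*cos(j)^2 - 0.3384*cos(j) + 0.2628)*sin(j)/(2.64*cos(j)^3 - 2.82*cos(j)^2 + 4.38*cos(j) + 1.64)^2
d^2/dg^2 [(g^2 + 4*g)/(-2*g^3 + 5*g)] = 4*(-2*g^3 - 24*g^2 - 15*g - 20)/(8*g^6 - 60*g^4 + 150*g^2 - 125)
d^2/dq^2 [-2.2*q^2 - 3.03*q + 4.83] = -4.40000000000000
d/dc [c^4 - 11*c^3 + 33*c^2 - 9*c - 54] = 4*c^3 - 33*c^2 + 66*c - 9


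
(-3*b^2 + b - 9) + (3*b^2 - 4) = b - 13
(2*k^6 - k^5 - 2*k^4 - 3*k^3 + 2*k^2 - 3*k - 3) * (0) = 0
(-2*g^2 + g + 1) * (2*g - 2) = -4*g^3 + 6*g^2 - 2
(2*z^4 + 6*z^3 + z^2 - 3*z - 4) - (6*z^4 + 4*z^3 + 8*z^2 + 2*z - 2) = -4*z^4 + 2*z^3 - 7*z^2 - 5*z - 2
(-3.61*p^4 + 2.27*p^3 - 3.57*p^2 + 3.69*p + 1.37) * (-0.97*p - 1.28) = 3.5017*p^5 + 2.4189*p^4 + 0.5573*p^3 + 0.9903*p^2 - 6.0521*p - 1.7536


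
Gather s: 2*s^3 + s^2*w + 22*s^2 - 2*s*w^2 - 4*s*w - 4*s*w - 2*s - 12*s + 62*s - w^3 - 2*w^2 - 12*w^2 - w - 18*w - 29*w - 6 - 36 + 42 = 2*s^3 + s^2*(w + 22) + s*(-2*w^2 - 8*w + 48) - w^3 - 14*w^2 - 48*w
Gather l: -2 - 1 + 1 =-2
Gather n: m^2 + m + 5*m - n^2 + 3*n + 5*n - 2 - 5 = m^2 + 6*m - n^2 + 8*n - 7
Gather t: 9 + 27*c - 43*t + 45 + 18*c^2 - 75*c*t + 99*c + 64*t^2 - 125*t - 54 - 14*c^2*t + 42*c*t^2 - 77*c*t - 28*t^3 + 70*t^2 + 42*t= 18*c^2 + 126*c - 28*t^3 + t^2*(42*c + 134) + t*(-14*c^2 - 152*c - 126)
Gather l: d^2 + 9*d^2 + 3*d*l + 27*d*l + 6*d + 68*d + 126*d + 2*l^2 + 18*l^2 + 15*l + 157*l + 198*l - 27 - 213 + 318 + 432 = 10*d^2 + 200*d + 20*l^2 + l*(30*d + 370) + 510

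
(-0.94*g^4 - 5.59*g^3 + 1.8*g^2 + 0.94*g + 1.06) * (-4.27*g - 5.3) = 4.0138*g^5 + 28.8513*g^4 + 21.941*g^3 - 13.5538*g^2 - 9.5082*g - 5.618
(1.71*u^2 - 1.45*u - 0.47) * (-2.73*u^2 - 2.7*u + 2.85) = -4.6683*u^4 - 0.6585*u^3 + 10.0716*u^2 - 2.8635*u - 1.3395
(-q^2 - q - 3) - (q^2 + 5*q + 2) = -2*q^2 - 6*q - 5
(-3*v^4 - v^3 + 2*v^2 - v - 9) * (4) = -12*v^4 - 4*v^3 + 8*v^2 - 4*v - 36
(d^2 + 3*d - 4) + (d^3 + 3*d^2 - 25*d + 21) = d^3 + 4*d^2 - 22*d + 17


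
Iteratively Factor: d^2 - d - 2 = (d + 1)*(d - 2)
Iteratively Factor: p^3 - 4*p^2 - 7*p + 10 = (p - 5)*(p^2 + p - 2) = (p - 5)*(p - 1)*(p + 2)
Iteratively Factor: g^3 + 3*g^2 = (g + 3)*(g^2) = g*(g + 3)*(g)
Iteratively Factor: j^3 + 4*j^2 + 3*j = (j + 3)*(j^2 + j) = (j + 1)*(j + 3)*(j)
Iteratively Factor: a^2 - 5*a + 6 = (a - 2)*(a - 3)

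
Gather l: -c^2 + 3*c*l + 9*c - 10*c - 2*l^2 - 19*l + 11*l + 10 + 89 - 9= -c^2 - c - 2*l^2 + l*(3*c - 8) + 90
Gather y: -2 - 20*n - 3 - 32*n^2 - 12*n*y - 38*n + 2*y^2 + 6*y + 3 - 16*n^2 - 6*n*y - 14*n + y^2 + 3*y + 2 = -48*n^2 - 72*n + 3*y^2 + y*(9 - 18*n)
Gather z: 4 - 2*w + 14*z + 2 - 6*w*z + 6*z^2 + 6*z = -2*w + 6*z^2 + z*(20 - 6*w) + 6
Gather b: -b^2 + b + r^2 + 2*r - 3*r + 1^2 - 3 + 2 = -b^2 + b + r^2 - r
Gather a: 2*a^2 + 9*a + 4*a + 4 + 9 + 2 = 2*a^2 + 13*a + 15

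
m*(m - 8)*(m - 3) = m^3 - 11*m^2 + 24*m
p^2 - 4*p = p*(p - 4)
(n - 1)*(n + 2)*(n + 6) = n^3 + 7*n^2 + 4*n - 12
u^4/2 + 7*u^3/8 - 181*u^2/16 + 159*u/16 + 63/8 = (u/2 + 1/4)*(u - 3)*(u - 7/4)*(u + 6)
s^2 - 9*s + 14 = (s - 7)*(s - 2)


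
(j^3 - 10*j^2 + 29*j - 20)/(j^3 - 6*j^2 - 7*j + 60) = (j - 1)/(j + 3)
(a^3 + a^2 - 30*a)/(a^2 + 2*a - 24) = a*(a - 5)/(a - 4)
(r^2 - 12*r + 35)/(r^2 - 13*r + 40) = (r - 7)/(r - 8)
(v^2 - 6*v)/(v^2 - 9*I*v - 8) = v*(6 - v)/(-v^2 + 9*I*v + 8)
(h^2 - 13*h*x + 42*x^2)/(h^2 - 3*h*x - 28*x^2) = (h - 6*x)/(h + 4*x)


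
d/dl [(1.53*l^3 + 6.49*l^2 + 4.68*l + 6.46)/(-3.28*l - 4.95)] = (-10.0368*l^3 - 44.0077*l^2 - 64.251*l - 1.9772)/(10.7584*l^2 + 32.472*l + 24.5025)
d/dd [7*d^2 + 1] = 14*d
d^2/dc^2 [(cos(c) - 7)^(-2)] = 2*(-7*cos(c) - cos(2*c) + 2)/(cos(c) - 7)^4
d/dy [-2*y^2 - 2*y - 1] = -4*y - 2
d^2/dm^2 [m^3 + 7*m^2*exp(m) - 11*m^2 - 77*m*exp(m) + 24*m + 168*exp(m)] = 7*m^2*exp(m) - 49*m*exp(m) + 6*m + 28*exp(m) - 22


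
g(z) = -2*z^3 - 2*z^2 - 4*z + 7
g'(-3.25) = -54.38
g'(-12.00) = -820.00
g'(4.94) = -170.18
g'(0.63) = -8.90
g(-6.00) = 391.00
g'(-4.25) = -95.38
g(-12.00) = 3223.00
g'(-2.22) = -24.69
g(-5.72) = 338.74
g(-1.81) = 19.55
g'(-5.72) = -177.43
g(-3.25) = 67.53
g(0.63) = 3.19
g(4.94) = -302.67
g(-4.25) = 141.41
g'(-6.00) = -196.00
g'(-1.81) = -16.42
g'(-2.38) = -28.47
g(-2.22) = 27.91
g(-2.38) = 32.15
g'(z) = -6*z^2 - 4*z - 4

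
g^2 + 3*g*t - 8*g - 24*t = (g - 8)*(g + 3*t)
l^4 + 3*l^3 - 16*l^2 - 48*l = l*(l - 4)*(l + 3)*(l + 4)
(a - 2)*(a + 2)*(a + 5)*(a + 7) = a^4 + 12*a^3 + 31*a^2 - 48*a - 140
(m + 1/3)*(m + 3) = m^2 + 10*m/3 + 1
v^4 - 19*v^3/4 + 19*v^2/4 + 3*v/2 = v*(v - 3)*(v - 2)*(v + 1/4)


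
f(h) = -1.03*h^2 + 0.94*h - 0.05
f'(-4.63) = 10.48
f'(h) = 0.94 - 2.06*h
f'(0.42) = 0.07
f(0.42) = 0.16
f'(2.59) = -4.40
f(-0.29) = -0.41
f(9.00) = -75.02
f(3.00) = -6.50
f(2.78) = -5.40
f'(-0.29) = 1.54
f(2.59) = -4.52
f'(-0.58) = 2.13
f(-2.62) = -9.58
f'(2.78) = -4.79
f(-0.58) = -0.94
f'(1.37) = -1.88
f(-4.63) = -26.48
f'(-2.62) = 6.34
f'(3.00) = -5.24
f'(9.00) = -17.60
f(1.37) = -0.70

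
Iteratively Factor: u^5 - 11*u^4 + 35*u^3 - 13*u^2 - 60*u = (u + 1)*(u^4 - 12*u^3 + 47*u^2 - 60*u) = (u - 3)*(u + 1)*(u^3 - 9*u^2 + 20*u) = (u - 5)*(u - 3)*(u + 1)*(u^2 - 4*u) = u*(u - 5)*(u - 3)*(u + 1)*(u - 4)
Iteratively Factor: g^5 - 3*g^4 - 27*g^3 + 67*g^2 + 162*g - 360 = (g + 4)*(g^4 - 7*g^3 + g^2 + 63*g - 90) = (g - 5)*(g + 4)*(g^3 - 2*g^2 - 9*g + 18) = (g - 5)*(g - 2)*(g + 4)*(g^2 - 9) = (g - 5)*(g - 3)*(g - 2)*(g + 4)*(g + 3)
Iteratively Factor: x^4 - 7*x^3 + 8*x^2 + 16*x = (x - 4)*(x^3 - 3*x^2 - 4*x) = (x - 4)*(x + 1)*(x^2 - 4*x) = x*(x - 4)*(x + 1)*(x - 4)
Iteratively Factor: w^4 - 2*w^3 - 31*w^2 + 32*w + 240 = (w + 4)*(w^3 - 6*w^2 - 7*w + 60) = (w + 3)*(w + 4)*(w^2 - 9*w + 20) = (w - 4)*(w + 3)*(w + 4)*(w - 5)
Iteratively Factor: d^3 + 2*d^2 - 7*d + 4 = (d - 1)*(d^2 + 3*d - 4) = (d - 1)^2*(d + 4)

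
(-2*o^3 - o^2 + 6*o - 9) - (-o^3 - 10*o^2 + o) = -o^3 + 9*o^2 + 5*o - 9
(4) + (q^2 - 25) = q^2 - 21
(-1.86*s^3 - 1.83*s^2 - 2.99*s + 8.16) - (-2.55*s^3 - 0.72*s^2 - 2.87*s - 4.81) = 0.69*s^3 - 1.11*s^2 - 0.12*s + 12.97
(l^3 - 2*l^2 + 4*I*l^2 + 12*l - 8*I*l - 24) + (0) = l^3 - 2*l^2 + 4*I*l^2 + 12*l - 8*I*l - 24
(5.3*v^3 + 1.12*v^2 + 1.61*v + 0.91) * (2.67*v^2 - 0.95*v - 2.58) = 14.151*v^5 - 2.0446*v^4 - 10.4393*v^3 - 1.9894*v^2 - 5.0183*v - 2.3478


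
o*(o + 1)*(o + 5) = o^3 + 6*o^2 + 5*o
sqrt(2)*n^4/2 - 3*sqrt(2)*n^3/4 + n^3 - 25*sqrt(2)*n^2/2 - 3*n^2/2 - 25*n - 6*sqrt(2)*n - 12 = (n - 6)*(n + 1/2)*(n + 4)*(sqrt(2)*n/2 + 1)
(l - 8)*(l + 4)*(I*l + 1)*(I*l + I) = -l^4 + 3*l^3 + I*l^3 + 36*l^2 - 3*I*l^2 + 32*l - 36*I*l - 32*I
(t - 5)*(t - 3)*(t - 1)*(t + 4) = t^4 - 5*t^3 - 13*t^2 + 77*t - 60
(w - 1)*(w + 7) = w^2 + 6*w - 7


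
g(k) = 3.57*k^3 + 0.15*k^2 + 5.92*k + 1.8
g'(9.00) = 876.13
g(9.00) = 2669.76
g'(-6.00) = 389.68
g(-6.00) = -799.44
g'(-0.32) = 6.92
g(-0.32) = -0.20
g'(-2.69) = 82.61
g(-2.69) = -82.53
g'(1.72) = 38.12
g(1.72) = 30.59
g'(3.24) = 119.32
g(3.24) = 143.98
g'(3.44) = 133.69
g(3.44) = 169.27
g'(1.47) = 29.50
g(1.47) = 22.17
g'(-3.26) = 118.76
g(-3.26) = -139.59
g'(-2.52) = 73.18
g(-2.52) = -69.30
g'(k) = 10.71*k^2 + 0.3*k + 5.92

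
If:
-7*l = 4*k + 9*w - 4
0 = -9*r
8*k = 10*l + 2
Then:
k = 9/16 - 15*w/16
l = 1/4 - 3*w/4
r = 0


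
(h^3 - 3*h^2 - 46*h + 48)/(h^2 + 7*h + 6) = (h^2 - 9*h + 8)/(h + 1)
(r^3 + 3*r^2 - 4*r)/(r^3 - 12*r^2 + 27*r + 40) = r*(r^2 + 3*r - 4)/(r^3 - 12*r^2 + 27*r + 40)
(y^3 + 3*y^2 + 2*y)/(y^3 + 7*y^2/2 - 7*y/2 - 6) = 2*y*(y + 2)/(2*y^2 + 5*y - 12)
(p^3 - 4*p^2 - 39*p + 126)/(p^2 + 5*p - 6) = (p^2 - 10*p + 21)/(p - 1)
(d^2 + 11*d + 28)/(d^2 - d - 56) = (d + 4)/(d - 8)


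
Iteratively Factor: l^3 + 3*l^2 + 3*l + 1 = (l + 1)*(l^2 + 2*l + 1) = (l + 1)^2*(l + 1)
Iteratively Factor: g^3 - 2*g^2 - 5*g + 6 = (g - 3)*(g^2 + g - 2) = (g - 3)*(g + 2)*(g - 1)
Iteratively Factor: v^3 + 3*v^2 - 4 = (v + 2)*(v^2 + v - 2) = (v + 2)^2*(v - 1)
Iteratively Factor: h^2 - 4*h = (h)*(h - 4)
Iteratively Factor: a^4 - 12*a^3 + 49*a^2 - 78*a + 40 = (a - 5)*(a^3 - 7*a^2 + 14*a - 8) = (a - 5)*(a - 4)*(a^2 - 3*a + 2) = (a - 5)*(a - 4)*(a - 1)*(a - 2)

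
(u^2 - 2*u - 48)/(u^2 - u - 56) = (u + 6)/(u + 7)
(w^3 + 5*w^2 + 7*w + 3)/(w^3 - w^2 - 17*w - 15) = (w + 1)/(w - 5)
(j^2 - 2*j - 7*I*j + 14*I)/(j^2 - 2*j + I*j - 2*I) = (j - 7*I)/(j + I)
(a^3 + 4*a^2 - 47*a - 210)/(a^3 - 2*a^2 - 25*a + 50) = (a^2 - a - 42)/(a^2 - 7*a + 10)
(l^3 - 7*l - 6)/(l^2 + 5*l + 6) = (l^2 - 2*l - 3)/(l + 3)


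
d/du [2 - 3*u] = -3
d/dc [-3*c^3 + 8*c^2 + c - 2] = -9*c^2 + 16*c + 1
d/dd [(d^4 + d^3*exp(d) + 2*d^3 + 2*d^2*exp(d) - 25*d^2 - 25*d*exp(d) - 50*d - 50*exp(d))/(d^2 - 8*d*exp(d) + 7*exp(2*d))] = ((d^2 - 8*d*exp(d) + 7*exp(2*d))*(d^3*exp(d) + 4*d^3 + 5*d^2*exp(d) + 6*d^2 - 21*d*exp(d) - 50*d - 75*exp(d) - 50) + 2*(4*d*exp(d) - d - 7*exp(2*d) + 4*exp(d))*(d^4 + d^3*exp(d) + 2*d^3 + 2*d^2*exp(d) - 25*d^2 - 25*d*exp(d) - 50*d - 50*exp(d)))/(d^2 - 8*d*exp(d) + 7*exp(2*d))^2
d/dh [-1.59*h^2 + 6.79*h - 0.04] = 6.79 - 3.18*h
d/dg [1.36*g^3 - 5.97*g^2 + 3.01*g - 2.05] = 4.08*g^2 - 11.94*g + 3.01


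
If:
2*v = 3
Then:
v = 3/2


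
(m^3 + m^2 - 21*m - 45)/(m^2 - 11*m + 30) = (m^2 + 6*m + 9)/(m - 6)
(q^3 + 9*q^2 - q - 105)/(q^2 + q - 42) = (q^2 + 2*q - 15)/(q - 6)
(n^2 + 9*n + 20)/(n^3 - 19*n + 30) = (n + 4)/(n^2 - 5*n + 6)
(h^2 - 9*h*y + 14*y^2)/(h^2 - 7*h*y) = (h - 2*y)/h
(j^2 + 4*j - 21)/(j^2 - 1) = (j^2 + 4*j - 21)/(j^2 - 1)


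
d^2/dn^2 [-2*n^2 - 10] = -4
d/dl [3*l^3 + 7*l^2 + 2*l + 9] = 9*l^2 + 14*l + 2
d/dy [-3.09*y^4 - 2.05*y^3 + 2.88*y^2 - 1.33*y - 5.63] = -12.36*y^3 - 6.15*y^2 + 5.76*y - 1.33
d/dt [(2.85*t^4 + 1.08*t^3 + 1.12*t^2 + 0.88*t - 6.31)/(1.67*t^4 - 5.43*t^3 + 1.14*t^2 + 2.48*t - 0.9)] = (-17.2791*t^6 + 2.7572*t^5 + 24.108*t^4 + 46.8044*t^3 - 103.9315*t^2 + 12.3708*t + 14.8568)/(2.7889*t^8 - 18.1362*t^7 + 33.2925*t^6 - 4.0972*t^5 - 28.6392*t^4 + 15.4284*t^3 + 4.0984*t^2 - 4.464*t + 0.81)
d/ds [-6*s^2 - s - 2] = -12*s - 1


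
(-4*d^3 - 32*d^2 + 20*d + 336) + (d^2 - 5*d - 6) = -4*d^3 - 31*d^2 + 15*d + 330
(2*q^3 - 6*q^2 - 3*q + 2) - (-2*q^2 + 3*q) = 2*q^3 - 4*q^2 - 6*q + 2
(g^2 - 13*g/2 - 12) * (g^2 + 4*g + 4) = g^4 - 5*g^3/2 - 34*g^2 - 74*g - 48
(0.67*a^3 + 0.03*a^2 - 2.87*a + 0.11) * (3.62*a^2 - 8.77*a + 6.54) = 2.4254*a^5 - 5.7673*a^4 - 6.2707*a^3 + 25.7643*a^2 - 19.7345*a + 0.7194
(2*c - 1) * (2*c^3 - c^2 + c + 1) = 4*c^4 - 4*c^3 + 3*c^2 + c - 1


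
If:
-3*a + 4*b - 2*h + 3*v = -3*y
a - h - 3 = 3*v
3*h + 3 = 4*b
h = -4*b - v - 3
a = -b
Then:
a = 12/41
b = -12/41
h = -57/41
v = -18/41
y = 8/41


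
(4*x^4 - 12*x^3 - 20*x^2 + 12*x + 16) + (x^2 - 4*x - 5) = 4*x^4 - 12*x^3 - 19*x^2 + 8*x + 11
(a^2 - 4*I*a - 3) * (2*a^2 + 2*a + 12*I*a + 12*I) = 2*a^4 + 2*a^3 + 4*I*a^3 + 42*a^2 + 4*I*a^2 + 42*a - 36*I*a - 36*I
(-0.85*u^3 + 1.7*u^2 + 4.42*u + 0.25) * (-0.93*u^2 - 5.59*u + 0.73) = 0.7905*u^5 + 3.1705*u^4 - 14.2341*u^3 - 23.6993*u^2 + 1.8291*u + 0.1825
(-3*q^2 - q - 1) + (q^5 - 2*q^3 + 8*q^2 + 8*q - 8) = q^5 - 2*q^3 + 5*q^2 + 7*q - 9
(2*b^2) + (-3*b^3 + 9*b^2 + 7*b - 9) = -3*b^3 + 11*b^2 + 7*b - 9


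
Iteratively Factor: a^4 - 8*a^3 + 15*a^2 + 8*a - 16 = (a - 4)*(a^3 - 4*a^2 - a + 4) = (a - 4)*(a + 1)*(a^2 - 5*a + 4) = (a - 4)^2*(a + 1)*(a - 1)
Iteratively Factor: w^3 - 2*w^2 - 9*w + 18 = (w - 3)*(w^2 + w - 6) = (w - 3)*(w - 2)*(w + 3)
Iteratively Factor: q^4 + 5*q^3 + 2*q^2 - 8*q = (q)*(q^3 + 5*q^2 + 2*q - 8) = q*(q - 1)*(q^2 + 6*q + 8) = q*(q - 1)*(q + 4)*(q + 2)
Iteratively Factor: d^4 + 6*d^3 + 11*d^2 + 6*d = (d + 2)*(d^3 + 4*d^2 + 3*d) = (d + 2)*(d + 3)*(d^2 + d) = (d + 1)*(d + 2)*(d + 3)*(d)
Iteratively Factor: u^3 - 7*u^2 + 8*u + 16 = (u + 1)*(u^2 - 8*u + 16) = (u - 4)*(u + 1)*(u - 4)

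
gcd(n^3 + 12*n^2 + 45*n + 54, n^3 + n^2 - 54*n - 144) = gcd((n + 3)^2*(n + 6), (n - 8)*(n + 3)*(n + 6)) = n^2 + 9*n + 18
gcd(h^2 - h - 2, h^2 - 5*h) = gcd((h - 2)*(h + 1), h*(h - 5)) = 1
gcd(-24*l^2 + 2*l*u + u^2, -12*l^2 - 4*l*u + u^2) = 1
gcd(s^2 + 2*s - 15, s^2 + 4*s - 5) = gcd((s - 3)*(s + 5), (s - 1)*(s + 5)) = s + 5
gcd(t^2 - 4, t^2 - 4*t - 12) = t + 2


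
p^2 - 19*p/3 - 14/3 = (p - 7)*(p + 2/3)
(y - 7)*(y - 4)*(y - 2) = y^3 - 13*y^2 + 50*y - 56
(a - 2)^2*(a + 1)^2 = a^4 - 2*a^3 - 3*a^2 + 4*a + 4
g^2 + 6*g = g*(g + 6)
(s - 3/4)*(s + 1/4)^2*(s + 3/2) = s^4 + 5*s^3/4 - 11*s^2/16 - 33*s/64 - 9/128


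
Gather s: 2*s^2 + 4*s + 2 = 2*s^2 + 4*s + 2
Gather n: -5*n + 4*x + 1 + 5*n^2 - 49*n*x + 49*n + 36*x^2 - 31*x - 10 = 5*n^2 + n*(44 - 49*x) + 36*x^2 - 27*x - 9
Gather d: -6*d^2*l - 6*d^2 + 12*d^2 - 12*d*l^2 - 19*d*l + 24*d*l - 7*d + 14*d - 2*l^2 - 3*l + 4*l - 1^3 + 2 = d^2*(6 - 6*l) + d*(-12*l^2 + 5*l + 7) - 2*l^2 + l + 1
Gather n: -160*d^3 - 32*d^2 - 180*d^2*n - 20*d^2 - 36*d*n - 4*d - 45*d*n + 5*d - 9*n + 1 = -160*d^3 - 52*d^2 + d + n*(-180*d^2 - 81*d - 9) + 1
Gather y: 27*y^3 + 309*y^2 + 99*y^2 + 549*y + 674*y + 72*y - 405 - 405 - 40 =27*y^3 + 408*y^2 + 1295*y - 850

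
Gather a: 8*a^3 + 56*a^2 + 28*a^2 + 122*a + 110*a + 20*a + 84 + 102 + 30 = 8*a^3 + 84*a^2 + 252*a + 216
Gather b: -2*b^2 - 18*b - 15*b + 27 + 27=-2*b^2 - 33*b + 54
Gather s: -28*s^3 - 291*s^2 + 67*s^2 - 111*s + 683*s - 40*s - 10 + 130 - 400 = -28*s^3 - 224*s^2 + 532*s - 280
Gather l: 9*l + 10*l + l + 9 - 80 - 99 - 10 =20*l - 180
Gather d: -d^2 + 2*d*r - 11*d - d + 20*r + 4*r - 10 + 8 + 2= -d^2 + d*(2*r - 12) + 24*r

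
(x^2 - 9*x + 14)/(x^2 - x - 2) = (x - 7)/(x + 1)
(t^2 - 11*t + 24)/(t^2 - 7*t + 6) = (t^2 - 11*t + 24)/(t^2 - 7*t + 6)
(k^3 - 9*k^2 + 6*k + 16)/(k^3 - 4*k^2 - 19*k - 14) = (k^2 - 10*k + 16)/(k^2 - 5*k - 14)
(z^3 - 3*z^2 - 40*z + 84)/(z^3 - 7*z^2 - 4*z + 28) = (z + 6)/(z + 2)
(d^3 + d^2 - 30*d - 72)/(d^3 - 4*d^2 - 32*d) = (d^2 - 3*d - 18)/(d*(d - 8))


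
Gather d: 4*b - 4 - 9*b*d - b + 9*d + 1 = 3*b + d*(9 - 9*b) - 3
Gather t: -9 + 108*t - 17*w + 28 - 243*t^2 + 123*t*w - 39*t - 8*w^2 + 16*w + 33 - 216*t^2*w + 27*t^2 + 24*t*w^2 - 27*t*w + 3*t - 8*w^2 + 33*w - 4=t^2*(-216*w - 216) + t*(24*w^2 + 96*w + 72) - 16*w^2 + 32*w + 48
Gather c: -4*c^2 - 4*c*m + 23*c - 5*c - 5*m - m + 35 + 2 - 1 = -4*c^2 + c*(18 - 4*m) - 6*m + 36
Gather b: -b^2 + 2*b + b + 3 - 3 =-b^2 + 3*b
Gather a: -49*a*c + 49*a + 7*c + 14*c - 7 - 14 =a*(49 - 49*c) + 21*c - 21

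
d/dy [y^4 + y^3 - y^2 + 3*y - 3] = 4*y^3 + 3*y^2 - 2*y + 3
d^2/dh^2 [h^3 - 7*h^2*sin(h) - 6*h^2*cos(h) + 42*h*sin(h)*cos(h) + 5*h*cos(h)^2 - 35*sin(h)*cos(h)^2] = 7*h^2*sin(h) + 6*h^2*cos(h) + 24*h*sin(h) - 84*h*sin(2*h) - 28*h*cos(h) - 10*h*cos(2*h) + 6*h - 21*sin(h)/4 - 10*sin(2*h) + 315*sin(3*h)/4 - 12*cos(h) + 84*cos(2*h)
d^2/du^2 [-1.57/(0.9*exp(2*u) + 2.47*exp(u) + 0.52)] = (-1.57*(1.8*exp(u) + 2.47)*(3.6*exp(u) + 4.94)*exp(u) + (5.652*exp(u) + 3.8779)*(0.9*exp(2*u) + 2.47*exp(u) + 0.52))*exp(u)/(0.9*exp(2*u) + 2.47*exp(u) + 0.52)^3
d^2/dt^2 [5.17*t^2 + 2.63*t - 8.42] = 10.3400000000000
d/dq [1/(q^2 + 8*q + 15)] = 2*(-q - 4)/(q^2 + 8*q + 15)^2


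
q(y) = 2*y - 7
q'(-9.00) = 2.00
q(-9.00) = -25.00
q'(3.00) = 2.00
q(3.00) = -1.00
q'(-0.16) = 2.00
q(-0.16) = -7.32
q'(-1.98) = 2.00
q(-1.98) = -10.96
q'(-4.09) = 2.00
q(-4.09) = -15.18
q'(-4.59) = 2.00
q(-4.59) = -16.18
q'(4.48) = 2.00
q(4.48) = 1.96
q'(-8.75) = 2.00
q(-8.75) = -24.50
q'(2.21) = 2.00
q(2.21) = -2.58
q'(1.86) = 2.00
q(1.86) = -3.28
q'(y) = 2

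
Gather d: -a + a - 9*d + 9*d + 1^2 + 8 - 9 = 0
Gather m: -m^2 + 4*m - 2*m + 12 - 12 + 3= -m^2 + 2*m + 3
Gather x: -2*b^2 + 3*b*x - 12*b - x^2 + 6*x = -2*b^2 - 12*b - x^2 + x*(3*b + 6)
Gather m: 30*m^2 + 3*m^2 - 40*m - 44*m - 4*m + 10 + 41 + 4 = 33*m^2 - 88*m + 55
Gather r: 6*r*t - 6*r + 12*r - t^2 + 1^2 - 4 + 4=r*(6*t + 6) - t^2 + 1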